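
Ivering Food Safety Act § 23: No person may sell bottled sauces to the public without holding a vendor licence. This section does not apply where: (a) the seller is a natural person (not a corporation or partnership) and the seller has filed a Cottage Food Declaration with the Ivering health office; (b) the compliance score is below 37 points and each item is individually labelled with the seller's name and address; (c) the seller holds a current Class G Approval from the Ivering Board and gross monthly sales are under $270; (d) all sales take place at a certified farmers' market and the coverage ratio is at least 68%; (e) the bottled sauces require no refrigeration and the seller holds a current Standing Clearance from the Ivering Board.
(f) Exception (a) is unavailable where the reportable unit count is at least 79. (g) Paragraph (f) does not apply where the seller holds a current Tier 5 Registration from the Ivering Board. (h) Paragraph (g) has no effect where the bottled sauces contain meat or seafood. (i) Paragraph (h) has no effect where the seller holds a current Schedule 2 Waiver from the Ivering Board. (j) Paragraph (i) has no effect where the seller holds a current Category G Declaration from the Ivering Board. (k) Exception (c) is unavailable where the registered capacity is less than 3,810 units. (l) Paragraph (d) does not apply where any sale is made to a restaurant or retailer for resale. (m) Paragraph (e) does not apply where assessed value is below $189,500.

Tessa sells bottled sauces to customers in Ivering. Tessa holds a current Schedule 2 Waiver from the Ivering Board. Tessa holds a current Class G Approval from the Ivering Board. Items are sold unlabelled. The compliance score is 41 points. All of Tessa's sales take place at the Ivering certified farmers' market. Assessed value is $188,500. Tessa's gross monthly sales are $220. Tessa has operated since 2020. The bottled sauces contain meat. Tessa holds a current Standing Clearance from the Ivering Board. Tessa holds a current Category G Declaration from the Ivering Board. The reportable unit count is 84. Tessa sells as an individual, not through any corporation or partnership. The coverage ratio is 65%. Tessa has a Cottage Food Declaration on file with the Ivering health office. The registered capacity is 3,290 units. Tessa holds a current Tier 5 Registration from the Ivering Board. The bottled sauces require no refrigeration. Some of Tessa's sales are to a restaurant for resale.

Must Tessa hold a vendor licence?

All of (a)'s requirements are met (the seller is a natural person; a Cottage Food Declaration is on file). But applying paragraphs (f)–(j): (f) operates against (a): the reportable unit count is 84, meeting the 79 threshold. (g) is engaged (a current Tier 5 Registration is held), but is itself disapplied by (h): (h) operates against (g): the bottled sauces contain meat. (i) is engaged (a current Schedule 2 Waiver is held), but is displaced by (j): (j) operates against (i): a current Category G Declaration is held. So (a) is unavailable.
Exception (b) does not apply: the compliance score is 41 points, not below 37 points.
Exception (c)'s conditions are all satisfied: a current Class G Approval is held; gross monthly sales are $220, under the $270 limit. But applying paragraph (k): (k) operates — the registered capacity is 3,290 units, less than the 3,810 units limit. So (c) is unavailable.
Exception (d) fails — the coverage ratio is 65%, short of 68%.
All of (e)'s requirements are met (the bottled sauces are shelf-stable; a current Standing Clearance is held). But: (m) operates — assessed value is $188,500, below the $189,500 limit. (e) is therefore removed.
None of the exceptions is available; § 23 applies in full.

Yes — Tessa must hold a vendor licence.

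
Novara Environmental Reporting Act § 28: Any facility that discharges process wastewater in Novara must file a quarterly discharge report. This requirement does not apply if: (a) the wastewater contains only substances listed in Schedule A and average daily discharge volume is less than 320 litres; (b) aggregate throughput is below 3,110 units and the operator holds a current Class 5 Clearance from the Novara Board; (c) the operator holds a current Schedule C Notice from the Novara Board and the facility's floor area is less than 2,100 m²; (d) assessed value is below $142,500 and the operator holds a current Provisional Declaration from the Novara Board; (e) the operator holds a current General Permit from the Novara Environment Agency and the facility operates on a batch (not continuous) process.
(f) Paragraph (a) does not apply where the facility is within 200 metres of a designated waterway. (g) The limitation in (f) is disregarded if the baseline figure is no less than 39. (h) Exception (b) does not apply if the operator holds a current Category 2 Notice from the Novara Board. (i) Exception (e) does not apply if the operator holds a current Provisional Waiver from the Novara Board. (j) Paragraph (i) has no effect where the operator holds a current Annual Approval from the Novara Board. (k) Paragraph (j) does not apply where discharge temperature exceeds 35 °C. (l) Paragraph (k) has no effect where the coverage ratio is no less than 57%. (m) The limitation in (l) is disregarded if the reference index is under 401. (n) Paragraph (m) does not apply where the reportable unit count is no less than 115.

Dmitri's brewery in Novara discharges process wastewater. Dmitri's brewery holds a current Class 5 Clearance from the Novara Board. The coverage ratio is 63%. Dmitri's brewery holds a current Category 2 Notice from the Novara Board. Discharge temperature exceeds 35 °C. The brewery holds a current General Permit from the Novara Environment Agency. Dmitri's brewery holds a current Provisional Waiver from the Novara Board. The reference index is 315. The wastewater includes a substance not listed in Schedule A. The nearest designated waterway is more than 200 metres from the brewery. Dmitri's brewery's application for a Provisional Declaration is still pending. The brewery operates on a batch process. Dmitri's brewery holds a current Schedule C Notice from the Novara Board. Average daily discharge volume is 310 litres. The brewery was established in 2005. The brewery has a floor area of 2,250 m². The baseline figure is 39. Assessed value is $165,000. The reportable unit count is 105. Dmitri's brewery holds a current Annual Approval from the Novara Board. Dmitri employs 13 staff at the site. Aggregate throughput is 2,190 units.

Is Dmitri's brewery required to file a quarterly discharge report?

Yes — Dmitri's brewery must file a quarterly discharge report.

Exception (a) fails — the wastewater includes a non-Schedule-A substance.
Exception (b) is satisfied on its face — aggregate throughput is 2,190 units, below the 3,110 units limit; a current Class 5 Clearance is held. However, paragraph (h) must be considered: (h) applies — a current Category 2 Notice is held. So (b) is unavailable.
Exception (c) does not apply: the facility's floor area is 2,250 m², not less than 2,100 m².
Exception (d) requires that assessed value is below $142,500; but assessed value is $165,000, not below $142,500, so (d) is unavailable.
All of (e)'s requirements are met (a current General Permit is held; the facility operates on a batch process). But: (i) operates — a current Provisional Waiver is held. (j) would limit (i) — a current Annual Approval is held — but (k) sets (j) aside: (k) operates against (j): discharge temperature exceeds 35 °C. (l) would limit (k) — the coverage ratio is 63%, meeting the 57% threshold — but (m) sets (l) aside: (m) operates — the reference index is 315, under the 401 limit. (n) does not operate here (the reportable unit count is 105, short of 115), so (m) stands. (e) is therefore removed.
No exception applies. The general rule governs.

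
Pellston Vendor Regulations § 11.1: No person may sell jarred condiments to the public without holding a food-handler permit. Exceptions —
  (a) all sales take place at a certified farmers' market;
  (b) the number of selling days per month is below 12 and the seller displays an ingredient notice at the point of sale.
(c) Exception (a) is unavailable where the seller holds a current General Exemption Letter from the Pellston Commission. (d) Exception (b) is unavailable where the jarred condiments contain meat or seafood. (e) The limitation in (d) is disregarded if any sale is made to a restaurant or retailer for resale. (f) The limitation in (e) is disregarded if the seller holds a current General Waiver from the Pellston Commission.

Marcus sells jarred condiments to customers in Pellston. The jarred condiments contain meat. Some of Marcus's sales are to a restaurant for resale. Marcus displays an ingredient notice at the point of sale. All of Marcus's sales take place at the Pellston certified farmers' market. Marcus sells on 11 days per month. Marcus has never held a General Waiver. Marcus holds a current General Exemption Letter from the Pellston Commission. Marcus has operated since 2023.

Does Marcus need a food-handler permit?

No — exception (b) applies; Marcus is not required to hold a food-handler permit.

Exception (a)'s conditions are all satisfied: all sales are at a certified farmers' market. But applying paragraph (c): (c) is triggered — a current General Exemption Letter is held. So (a) is unavailable.
Exception (b) is satisfied on its face — the number of selling days per month is 11, below the 12 limit; an ingredient notice is displayed. Under paragraphs (d)–(f): (d) would limit (b) — the jarred condiments contain meat — but (e) sets (d) aside: (e) applies — some sales are to a restaurant for resale. (f), which would lift (e), is not engaged — no current General Waiver is held. (b) remains available.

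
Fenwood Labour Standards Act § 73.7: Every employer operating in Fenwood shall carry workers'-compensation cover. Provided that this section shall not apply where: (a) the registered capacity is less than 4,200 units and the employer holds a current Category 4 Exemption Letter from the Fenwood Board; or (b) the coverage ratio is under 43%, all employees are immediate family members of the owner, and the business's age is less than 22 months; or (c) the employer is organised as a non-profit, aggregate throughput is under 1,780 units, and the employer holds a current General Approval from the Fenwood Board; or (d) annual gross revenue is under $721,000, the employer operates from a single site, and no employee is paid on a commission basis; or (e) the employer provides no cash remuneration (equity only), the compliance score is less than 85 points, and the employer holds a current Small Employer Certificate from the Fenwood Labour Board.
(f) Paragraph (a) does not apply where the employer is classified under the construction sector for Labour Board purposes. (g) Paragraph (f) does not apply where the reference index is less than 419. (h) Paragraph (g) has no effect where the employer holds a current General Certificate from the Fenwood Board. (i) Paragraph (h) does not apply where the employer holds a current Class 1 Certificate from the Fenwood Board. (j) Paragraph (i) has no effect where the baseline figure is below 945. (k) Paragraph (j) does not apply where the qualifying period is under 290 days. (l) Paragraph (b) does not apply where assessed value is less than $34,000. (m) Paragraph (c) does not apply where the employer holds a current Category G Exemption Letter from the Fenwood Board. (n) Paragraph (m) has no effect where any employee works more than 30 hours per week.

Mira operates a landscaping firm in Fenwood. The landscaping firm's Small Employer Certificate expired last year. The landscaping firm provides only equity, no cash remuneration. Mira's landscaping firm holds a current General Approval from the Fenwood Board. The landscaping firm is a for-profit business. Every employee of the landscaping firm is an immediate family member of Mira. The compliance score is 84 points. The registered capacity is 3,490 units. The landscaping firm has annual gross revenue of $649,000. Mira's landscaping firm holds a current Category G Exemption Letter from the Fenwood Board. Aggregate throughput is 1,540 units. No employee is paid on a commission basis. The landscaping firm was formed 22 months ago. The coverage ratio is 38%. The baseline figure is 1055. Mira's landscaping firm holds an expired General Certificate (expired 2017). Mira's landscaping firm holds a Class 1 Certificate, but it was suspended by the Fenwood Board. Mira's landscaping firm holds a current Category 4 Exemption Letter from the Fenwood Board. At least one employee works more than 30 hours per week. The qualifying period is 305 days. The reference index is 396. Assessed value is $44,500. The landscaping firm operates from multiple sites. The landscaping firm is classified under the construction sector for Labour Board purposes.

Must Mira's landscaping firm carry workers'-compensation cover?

Exception (a)'s conditions are all satisfied: the registered capacity is 3,490 units, less than the 4,200 units limit; a current Category 4 Exemption Letter is held. Considering the limiting provisions: (f) would limit (a) — the landscaping firm is classified under the construction sector — but (g) sets (f) aside: (g) is triggered — the reference index is 396, less than the 419 limit. (h) is not engaged (the General Certificate is not current), so (g) stands. So (a) applies.
Exception (b) does not apply: the business's age is 22 months, not less than 22 months.
Exception (c) requires that the employer is organised as a non-profit; but the employer is for-profit, so (c) is unavailable.
Exception (d) does not apply: the employer operates from multiple sites.
Exception (e) requires that the employer holds a current Small Employer Certificate from the Fenwood Labour Board; but the Small Employer Certificate has expired, so (e) is unavailable.

No — exception (a) applies; Mira's landscaping firm is not required to carry workers'-compensation cover.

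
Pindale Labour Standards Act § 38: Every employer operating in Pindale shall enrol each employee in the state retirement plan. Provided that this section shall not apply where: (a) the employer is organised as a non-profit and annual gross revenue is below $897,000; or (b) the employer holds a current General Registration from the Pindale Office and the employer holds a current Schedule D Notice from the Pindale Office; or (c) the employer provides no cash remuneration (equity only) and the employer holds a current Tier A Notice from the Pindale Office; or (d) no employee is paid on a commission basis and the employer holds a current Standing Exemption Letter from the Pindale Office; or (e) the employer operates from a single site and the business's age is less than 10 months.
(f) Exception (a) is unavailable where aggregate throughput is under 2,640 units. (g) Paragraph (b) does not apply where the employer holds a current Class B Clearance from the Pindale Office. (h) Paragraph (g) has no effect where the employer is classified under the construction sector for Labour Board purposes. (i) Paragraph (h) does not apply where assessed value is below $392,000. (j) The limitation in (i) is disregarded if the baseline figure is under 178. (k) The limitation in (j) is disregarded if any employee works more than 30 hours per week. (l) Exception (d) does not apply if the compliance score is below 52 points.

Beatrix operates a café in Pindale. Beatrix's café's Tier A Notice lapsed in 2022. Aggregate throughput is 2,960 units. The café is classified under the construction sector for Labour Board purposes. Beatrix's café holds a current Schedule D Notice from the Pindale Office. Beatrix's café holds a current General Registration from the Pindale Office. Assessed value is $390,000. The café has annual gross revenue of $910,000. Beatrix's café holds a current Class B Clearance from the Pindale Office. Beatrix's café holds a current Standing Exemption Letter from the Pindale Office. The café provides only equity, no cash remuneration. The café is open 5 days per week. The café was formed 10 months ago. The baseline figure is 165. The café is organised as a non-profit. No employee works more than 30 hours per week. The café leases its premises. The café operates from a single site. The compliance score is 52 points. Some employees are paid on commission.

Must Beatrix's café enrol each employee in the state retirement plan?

No — exception (b) applies; Beatrix's café is not required to enrol each employee in the state retirement plan.

Exception (a) fails — annual gross revenue is $910,000, not below $897,000.
Exception (b)'s conditions are all satisfied: a current General Registration is held; a current Schedule D Notice is held. As to paragraphs (g)–(k): (g) would limit (b) — a current Class B Clearance is held — but (h) sets (g) aside: (h) operates — the café is classified under the construction sector. (i) is engaged (assessed value is $390,000, below the $392,000 limit), but is overridden by (j): (j) applies — the baseline figure is 165, under the 178 limit. (k), which would lift (j), is inapplicable — no employee exceeds 30 hours/week. (b) remains available.
Exception (c) fails — no current Tier A Notice is held.
Exception (d) fails — some employees are paid on commission.
Exception (e) fails — the business's age is 10 months, not less than 10 months.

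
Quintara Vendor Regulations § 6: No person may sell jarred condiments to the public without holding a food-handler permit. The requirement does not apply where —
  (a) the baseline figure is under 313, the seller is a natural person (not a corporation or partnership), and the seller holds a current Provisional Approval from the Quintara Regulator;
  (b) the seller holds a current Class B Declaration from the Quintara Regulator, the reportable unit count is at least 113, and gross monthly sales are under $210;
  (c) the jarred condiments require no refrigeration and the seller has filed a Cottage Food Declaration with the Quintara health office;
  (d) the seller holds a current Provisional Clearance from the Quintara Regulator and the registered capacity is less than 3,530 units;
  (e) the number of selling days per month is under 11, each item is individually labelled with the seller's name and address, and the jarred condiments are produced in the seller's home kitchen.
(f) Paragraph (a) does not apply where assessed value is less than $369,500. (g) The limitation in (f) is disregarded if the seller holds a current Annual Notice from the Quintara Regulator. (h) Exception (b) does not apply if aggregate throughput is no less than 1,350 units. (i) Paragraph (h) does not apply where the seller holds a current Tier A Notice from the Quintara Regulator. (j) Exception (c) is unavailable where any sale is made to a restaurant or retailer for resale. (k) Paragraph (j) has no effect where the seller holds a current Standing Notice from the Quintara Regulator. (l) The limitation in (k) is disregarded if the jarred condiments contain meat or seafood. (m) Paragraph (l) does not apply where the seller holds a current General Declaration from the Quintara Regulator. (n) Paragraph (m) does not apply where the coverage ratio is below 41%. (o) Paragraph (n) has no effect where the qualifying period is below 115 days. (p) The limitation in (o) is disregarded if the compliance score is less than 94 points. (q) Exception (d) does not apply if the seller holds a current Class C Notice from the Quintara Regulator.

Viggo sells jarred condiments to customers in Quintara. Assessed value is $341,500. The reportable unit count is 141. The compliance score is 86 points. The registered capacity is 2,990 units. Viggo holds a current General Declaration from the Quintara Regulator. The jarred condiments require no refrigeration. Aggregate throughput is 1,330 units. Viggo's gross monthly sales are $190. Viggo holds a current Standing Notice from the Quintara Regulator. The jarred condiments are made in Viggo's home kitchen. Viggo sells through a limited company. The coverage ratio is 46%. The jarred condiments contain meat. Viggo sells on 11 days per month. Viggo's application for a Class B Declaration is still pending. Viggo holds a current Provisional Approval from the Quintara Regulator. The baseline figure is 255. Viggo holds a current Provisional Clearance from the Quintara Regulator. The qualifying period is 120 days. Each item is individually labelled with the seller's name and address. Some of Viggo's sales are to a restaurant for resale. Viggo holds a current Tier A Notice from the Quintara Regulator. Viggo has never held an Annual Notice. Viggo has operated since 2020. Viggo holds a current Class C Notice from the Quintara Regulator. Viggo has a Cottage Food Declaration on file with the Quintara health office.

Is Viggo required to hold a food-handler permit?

Exception (a) does not apply: the seller operates through a limited company.
Exception (b) fails — there is no Class B Declaration in force.
Exception (c): the jarred condiments are shelf-stable; a Cottage Food Declaration is on file — every condition holds. As to paragraphs (j)–(p): (j) would limit (c) — some sales are to a restaurant for resale — but (k) sets (j) aside: (k) operates against (j): a current Standing Notice is held. (l) is engaged (the jarred condiments contain meat), but is overridden by (m): (m) operates — a current General Declaration is held. (n), which would lift (m), does not operate here — the coverage ratio is 46%, not below 41%. So (c) applies.
Exception (d): a current Provisional Clearance is held; the registered capacity is 2,990 units, less than the 3,530 units limit — every condition holds. But: (q) applies — a current Class C Notice is held. Exception (d) does not apply.
Exception (e) requires that the number of selling days per month is under 11; but the number of selling days per month is 11, not under 11, so (e) is unavailable.

No — exception (c) applies; Viggo is not required to hold a food-handler permit.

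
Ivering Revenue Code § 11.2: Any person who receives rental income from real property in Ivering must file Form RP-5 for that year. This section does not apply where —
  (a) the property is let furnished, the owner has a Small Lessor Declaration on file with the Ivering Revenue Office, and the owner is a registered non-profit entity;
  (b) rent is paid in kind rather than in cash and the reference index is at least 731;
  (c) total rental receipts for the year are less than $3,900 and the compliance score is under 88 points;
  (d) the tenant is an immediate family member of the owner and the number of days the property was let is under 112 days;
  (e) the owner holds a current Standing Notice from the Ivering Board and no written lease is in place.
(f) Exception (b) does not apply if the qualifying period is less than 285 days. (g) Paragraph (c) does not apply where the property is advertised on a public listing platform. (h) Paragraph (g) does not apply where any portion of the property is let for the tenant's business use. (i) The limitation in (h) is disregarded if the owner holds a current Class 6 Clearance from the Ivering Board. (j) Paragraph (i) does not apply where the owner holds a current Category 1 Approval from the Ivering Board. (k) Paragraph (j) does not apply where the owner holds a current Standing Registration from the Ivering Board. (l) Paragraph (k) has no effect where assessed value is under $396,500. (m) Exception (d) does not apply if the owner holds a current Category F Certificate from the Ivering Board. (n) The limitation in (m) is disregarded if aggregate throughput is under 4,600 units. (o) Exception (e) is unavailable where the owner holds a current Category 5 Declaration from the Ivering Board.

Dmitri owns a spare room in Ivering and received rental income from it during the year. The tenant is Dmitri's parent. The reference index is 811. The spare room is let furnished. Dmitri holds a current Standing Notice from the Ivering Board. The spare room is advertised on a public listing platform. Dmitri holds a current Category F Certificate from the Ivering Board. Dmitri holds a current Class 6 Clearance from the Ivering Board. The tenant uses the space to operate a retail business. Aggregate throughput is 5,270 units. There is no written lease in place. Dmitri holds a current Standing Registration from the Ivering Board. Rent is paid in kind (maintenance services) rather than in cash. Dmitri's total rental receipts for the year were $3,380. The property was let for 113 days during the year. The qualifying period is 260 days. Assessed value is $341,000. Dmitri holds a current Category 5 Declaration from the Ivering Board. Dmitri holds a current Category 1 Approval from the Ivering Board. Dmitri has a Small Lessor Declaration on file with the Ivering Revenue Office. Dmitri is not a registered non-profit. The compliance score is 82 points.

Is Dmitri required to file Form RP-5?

No — exception (c) applies; Dmitri is not required to file Form RP-5.

Exception (a) requires that the owner is a registered non-profit entity; but Dmitri is not a registered non-profit, so (a) is unavailable.
All of (b)'s requirements are met (rent is paid in kind; the reference index is 811, meeting the 731 threshold). But applying paragraph (f): (f) operates against (b): the qualifying period is 260 days, less than the 285 days limit. So (b) is unavailable.
Exception (c) is satisfied on its face — total rental receipts for the year are $3,380, less than the $3,900 limit; the compliance score is 82 points, under the 88 points limit. Considering the limiting provisions: (g) would limit (c) — the property is publicly advertised — but (h) sets (g) aside: (h) operates — the space is let for business use. (i) would limit (h) — a current Class 6 Clearance is held — but (j) sets (i) aside: (j) operates against (i): a current Category 1 Approval is held. (k) would limit (j) — a current Standing Registration is held — but (l) sets (k) aside: (l) operates — assessed value is $341,000, under the $396,500 limit. So (c) applies.
Exception (d) fails — the number of days the property was let is 113 days, not under 112 days.
Exception (e): a current Standing Notice is held; there is no written lease — every condition holds. Turning to paragraph (o): (o) operates — a current Category 5 Declaration is held. Exception (e) does not apply.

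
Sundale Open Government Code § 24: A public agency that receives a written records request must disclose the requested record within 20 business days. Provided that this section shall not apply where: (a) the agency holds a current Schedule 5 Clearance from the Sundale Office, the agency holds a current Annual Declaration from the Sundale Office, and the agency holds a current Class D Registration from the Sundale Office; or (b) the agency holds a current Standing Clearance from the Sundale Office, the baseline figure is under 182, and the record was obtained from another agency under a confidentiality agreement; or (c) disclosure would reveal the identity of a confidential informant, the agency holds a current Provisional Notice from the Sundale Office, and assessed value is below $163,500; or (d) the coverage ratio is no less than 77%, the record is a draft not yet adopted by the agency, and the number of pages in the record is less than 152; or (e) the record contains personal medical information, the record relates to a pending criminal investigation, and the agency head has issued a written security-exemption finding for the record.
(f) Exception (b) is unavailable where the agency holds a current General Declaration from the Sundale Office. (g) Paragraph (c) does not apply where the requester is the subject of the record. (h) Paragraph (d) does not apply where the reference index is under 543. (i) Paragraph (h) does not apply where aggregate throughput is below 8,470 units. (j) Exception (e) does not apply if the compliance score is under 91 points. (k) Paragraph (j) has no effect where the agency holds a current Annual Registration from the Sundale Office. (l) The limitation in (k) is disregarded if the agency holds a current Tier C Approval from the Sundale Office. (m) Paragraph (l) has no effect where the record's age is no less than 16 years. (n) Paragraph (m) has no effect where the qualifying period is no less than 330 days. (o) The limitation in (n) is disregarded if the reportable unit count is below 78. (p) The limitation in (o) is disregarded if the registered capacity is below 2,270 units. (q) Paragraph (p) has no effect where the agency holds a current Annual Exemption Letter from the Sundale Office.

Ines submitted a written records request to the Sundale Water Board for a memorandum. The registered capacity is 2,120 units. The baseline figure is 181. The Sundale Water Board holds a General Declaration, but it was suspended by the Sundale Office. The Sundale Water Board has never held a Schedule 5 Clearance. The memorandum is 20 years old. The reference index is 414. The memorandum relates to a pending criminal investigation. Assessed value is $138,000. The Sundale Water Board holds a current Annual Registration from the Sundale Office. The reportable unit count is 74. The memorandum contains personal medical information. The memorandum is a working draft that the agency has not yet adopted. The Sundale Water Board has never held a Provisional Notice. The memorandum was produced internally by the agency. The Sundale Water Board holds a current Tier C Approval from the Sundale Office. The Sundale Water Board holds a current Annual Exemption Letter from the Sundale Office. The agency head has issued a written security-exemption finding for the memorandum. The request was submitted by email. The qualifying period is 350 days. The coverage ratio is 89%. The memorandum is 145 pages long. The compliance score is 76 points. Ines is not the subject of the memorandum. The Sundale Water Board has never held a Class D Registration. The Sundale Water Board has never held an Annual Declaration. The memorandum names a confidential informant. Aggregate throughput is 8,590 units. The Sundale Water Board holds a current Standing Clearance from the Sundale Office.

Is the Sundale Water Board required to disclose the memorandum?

Exception (a) does not apply: no current Schedule 5 Clearance is held.
Exception (b) fails — the memorandum was produced internally.
Exception (c) requires that the agency holds a current Provisional Notice from the Sundale Office; but there is no Provisional Notice in force, so (c) is unavailable.
All of (d)'s requirements are met (the coverage ratio is 89%, meeting the 77% threshold; the memorandum is an unadopted draft; the number of pages in the record is 145, less than the 152 limit). But applying paragraphs (h)–(i): (h) operates against (d): the reference index is 414, under the 543 limit. (i) is not engaged (aggregate throughput is 8,590 units, not below 8,470 units), so (h) stands. So (d) is unavailable.
Exception (e): the memorandum contains personal medical information; the memorandum relates to a pending investigation; a written security-exemption finding has been issued — every condition holds. Under paragraphs (j)–(q): (j) would limit (e) — the compliance score is 76 points, under the 91 points limit — but (k) sets (j) aside: (k) operates — a current Annual Registration is held. (l) would limit (k) — a current Tier C Approval is held — but (m) sets (l) aside: (m) operates — the record's age is 20 years, meeting the 16 years threshold. (n) applies (the qualifying period is 350 days, meeting the 330 days threshold), but is set aside by (o): (o) operates against (n): the reportable unit count is 74, below the 78 limit. (p) would limit (o) — the registered capacity is 2,120 units, below the 2,270 units limit — but (q) sets (p) aside: (q) operates — a current Annual Exemption Letter is held. Exception (e) stands.

No — exception (e) applies; the Sundale Water Board is not required to disclose the memorandum.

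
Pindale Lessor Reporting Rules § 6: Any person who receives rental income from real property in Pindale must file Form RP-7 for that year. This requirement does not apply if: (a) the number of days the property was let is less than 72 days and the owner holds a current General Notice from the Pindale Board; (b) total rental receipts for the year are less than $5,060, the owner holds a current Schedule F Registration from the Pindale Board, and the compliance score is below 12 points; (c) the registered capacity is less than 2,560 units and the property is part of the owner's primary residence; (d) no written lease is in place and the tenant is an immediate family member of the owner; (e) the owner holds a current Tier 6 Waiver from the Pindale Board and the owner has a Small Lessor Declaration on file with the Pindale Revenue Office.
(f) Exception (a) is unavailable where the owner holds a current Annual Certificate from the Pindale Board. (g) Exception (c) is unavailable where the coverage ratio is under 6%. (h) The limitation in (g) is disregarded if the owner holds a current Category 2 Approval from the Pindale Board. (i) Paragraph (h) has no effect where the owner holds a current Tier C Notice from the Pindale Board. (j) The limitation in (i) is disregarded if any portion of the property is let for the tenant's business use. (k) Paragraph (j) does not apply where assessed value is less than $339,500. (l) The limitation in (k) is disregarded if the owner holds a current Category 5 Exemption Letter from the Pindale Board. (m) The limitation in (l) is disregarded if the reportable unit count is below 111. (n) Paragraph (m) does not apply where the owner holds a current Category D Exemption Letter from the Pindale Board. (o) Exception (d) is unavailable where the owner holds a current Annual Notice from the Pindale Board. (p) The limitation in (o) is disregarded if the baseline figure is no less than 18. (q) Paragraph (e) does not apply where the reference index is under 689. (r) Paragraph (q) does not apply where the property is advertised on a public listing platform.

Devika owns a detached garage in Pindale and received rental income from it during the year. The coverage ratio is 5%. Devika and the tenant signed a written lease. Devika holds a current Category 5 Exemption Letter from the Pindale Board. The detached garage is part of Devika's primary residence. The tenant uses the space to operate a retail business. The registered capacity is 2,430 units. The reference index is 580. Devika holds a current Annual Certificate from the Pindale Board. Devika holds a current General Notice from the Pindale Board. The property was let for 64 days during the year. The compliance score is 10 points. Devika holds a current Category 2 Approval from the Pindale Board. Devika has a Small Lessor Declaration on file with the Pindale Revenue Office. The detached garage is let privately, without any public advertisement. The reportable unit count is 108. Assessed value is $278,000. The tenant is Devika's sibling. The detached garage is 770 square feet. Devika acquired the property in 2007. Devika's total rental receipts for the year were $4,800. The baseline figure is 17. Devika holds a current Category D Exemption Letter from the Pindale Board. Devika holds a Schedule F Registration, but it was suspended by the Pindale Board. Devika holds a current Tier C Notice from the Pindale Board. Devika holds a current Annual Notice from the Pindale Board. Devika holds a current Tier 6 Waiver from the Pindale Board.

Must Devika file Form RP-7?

Exception (a) is satisfied on its face — the number of days the property was let is 64 days, less than the 72 days limit; a current General Notice is held. However, paragraph (f) must be considered: (f) is triggered — a current Annual Certificate is held. (a) is therefore removed.
Exception (b) does not apply: the Schedule F Registration is not current.
All of (c)'s requirements are met (the registered capacity is 2,430 units, less than the 2,560 units limit; the detached garage is part of the primary residence). Considering the limiting provisions: (g) would limit (c) — the coverage ratio is 5%, under the 6% limit — but (h) sets (g) aside: (h) operates against (g): a current Category 2 Approval is held. (i) would limit (h) — a current Tier C Notice is held — but (j) sets (i) aside: (j) operates against (i): the space is let for business use. (k) applies (assessed value is $278,000, less than the $339,500 limit), but is displaced by (l): (l) operates — a current Category 5 Exemption Letter is held. (m) would limit (l) — the reportable unit count is 108, below the 111 limit — but (n) sets (m) aside: (n) operates against (m): a current Category D Exemption Letter is held. Exception (c) stands.
Exception (d) requires that no written lease is in place; but a written lease is in place, so (d) is unavailable.
Exception (e): a current Tier 6 Waiver is held; a Small Lessor Declaration is on file — every condition holds. Turning to paragraphs (q)–(r): (q) is triggered — the reference index is 580, under the 689 limit. (r) is not triggered (the property is let privately without advertisement), so (q) stands. (e) is therefore removed.

No — exception (c) applies; Devika is not required to file Form RP-7.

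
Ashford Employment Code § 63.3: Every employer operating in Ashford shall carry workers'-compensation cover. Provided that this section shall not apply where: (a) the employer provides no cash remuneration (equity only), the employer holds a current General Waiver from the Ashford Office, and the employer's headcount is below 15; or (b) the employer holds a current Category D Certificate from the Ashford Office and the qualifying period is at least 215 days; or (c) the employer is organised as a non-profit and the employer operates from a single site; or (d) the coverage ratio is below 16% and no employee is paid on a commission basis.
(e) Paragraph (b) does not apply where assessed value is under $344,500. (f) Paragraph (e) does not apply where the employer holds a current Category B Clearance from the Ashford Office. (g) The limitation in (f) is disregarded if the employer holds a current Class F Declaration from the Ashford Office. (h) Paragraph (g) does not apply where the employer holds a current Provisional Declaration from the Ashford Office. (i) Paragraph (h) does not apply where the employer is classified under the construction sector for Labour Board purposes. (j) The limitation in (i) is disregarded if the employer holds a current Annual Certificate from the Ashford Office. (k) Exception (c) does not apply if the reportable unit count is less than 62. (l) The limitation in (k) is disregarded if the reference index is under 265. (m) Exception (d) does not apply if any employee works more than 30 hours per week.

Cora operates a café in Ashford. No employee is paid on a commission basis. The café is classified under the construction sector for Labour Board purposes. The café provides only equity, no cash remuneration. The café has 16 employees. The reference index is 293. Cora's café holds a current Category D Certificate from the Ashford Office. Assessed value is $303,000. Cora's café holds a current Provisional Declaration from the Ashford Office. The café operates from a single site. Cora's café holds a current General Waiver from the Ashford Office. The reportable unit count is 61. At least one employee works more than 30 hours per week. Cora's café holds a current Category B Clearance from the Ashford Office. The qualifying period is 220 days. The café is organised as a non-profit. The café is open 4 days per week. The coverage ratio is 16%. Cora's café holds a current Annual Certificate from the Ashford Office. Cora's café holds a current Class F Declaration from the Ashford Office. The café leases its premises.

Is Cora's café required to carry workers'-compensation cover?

No — exception (b) applies; Cora's café is not required to carry workers'-compensation cover.

Exception (a) does not apply: the employer's headcount is 16, not below 15.
Exception (b) is satisfied on its face — a current Category D Certificate is held; the qualifying period is 220 days, meeting the 215 days threshold. Applying paragraphs (e)–(j): (e) applies (assessed value is $303,000, under the $344,500 limit), but is displaced by (f): (f) operates against (e): a current Category B Clearance is held. (g) would limit (f) — a current Class F Declaration is held — but (h) sets (g) aside: (h) is triggered — a current Provisional Declaration is held. (i) would limit (h) — the café is classified under the construction sector — but (j) sets (i) aside: (j) is triggered — a current Annual Certificate is held. So (b) applies.
Exception (c) is satisfied on its face — the employer is a non-profit; the employer operates from a single site. But: (k) operates against (c): the reportable unit count is 61, less than the 62 limit. (l), which would lift (k), does not operate here — the reference index is 293, not under 265. So (c) is unavailable.
Exception (d) requires that the coverage ratio is below 16%; but the coverage ratio is 16%, not below 16%, so (d) is unavailable.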